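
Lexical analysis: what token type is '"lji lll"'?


Pattern: double-quoted sequence
Type: STRING_LITERAL


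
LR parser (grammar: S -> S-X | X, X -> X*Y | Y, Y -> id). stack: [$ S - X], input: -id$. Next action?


handle 'S-X' on top; lookahead ∈ FOLLOW(S) = {-, $}
Action: reduce (S -> S-X)


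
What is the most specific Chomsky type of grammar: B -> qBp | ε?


Single nonterminal LHS, but q^n p^n is not regular
Classification: Type 2 (Context-Free)


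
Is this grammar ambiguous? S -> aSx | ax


balanced a^n…x^n: each string has a unique parse
Unambiguous


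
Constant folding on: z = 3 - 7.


3 - 7 = -4 at compile time
Optimized: z = -4


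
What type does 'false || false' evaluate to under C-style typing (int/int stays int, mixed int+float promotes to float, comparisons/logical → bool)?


Operand types: bool || bool
Rule: logical operators take bool operands and yield bool
Result type: bool


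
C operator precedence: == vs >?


'>' is relational (level 7); '==' is equality (level 6)
Higher level binds tighter
'>' has higher precedence than '=='


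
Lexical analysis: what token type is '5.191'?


Pattern: digits with a decimal point
Type: FLOAT_LITERAL


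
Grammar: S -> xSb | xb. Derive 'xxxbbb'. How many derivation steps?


Derivation: S => xSb => xxSbb => xxxbbb
Steps: 3


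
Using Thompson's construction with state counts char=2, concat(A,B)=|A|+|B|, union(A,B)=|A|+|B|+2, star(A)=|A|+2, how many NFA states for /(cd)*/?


Syntax tree has 2 char leaf(s), 0 union(s), 1 star(s)
chars contribute 2×2 = 4; each union adds +2; each star adds +2
Total: 4 + 0 + 2 = 6 states


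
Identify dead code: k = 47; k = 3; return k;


first assignment to k is overwritten before any read
Dead: 'k = 47'


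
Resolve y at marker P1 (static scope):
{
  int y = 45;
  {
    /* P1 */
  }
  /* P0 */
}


P1's block does not declare y; resolves to the enclosing declaration at depth 0
y = 45


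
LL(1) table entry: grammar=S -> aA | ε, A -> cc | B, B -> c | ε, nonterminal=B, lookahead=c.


For [B, c]: 'c' ∈ FIRST(c)
Entry: B -> c


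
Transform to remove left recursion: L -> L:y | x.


Left-recursive alternatives: L:y; non-recursive: x
Introduce L': L -> xL', L' -> :yL' | ε


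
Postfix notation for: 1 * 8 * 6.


Left to right (same or higher precedence on left)
Postfix: 1 8 * 6 *


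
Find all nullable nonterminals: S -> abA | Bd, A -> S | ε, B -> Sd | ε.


A nonterminal is nullable iff some alternative derives ε (directly, or every symbol in it is nullable)
Nullable: {A, B}


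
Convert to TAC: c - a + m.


Break into single-operator statements:
t1 = c - a
t2 = t1 + m


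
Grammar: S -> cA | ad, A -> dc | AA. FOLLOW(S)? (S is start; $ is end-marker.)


$ ∈ FOLLOW(S). For each A -> αBβ: add FIRST(β)\{ε} to FOLLOW(B); if β nullable, add FOLLOW(A).
FOLLOW(S) = {$}


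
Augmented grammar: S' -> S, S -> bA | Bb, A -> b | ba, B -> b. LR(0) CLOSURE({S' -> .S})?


Start: S' -> .S
For each item with dot before a nonterminal B, add B -> .γ for every B-production
Closure: [S' -> .S, S -> .bA, S -> .Bb, B -> .b]


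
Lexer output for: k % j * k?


Scan left to right, longest-match per lexeme
Tokens: ID(k), OP(%), ID(j), OP(*), ID(k)


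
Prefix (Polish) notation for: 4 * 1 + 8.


left-to-right (same/higher precedence on left): tree is (+ (* 4 1) 8)
Prefix: + * 4 1 8


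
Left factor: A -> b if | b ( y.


Common prefix: 'b'
Factored: A -> b A', A' -> if | ( y


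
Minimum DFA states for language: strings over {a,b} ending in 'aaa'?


Track the longest suffix of input matching a prefix of 'aaa': 4 classes (prefixes of length 0..3)
Minimal DFA: 4 states


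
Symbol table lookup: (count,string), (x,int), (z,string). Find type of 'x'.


Lookup 'x' → type int


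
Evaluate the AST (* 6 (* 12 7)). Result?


Evaluate inner: (* 12 7) = 84
Evaluate root: (* 6 84) = 504
Result: 504


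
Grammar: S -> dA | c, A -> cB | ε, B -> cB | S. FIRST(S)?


Per alternative of S: FIRST(dA) = {d}; FIRST(c) = {c}
FIRST(S) = {c, d}


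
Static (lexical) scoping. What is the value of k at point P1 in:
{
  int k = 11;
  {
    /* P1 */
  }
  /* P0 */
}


P1's block does not declare k; resolves to the enclosing declaration at depth 0
k = 11


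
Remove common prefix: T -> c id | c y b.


Common prefix: 'c'
Factored: T -> c T', T' -> id | y b


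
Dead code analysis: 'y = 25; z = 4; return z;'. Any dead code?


y is assigned but never read
Dead: 'y = 25'


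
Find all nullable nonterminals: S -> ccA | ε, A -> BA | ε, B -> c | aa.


A nonterminal is nullable iff some alternative derives ε (directly, or every symbol in it is nullable)
Nullable: {A, S}


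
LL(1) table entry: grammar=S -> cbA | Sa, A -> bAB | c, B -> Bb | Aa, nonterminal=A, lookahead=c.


For [A, c]: 'c' ∈ FIRST(c)
Entry: A -> c


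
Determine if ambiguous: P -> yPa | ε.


balanced y^n…a^n: each string has a unique parse
Unambiguous


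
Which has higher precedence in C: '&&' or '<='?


'<=' is relational (level 7); '&&' is logical AND (level 2)
Higher level binds tighter
'<=' has higher precedence than '&&'


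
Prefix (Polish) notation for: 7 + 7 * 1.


'*' binds tighter: tree is (+ 7 (* 7 1))
Prefix: + 7 * 7 1


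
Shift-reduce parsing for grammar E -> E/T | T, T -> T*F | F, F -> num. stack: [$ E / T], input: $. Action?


handle 'E/T' on top; lookahead ∈ FOLLOW(E) = {/, $}
Action: reduce (E -> E/T)


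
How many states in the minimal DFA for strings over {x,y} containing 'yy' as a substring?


KMP-style automaton: 2 progress states + 1 absorbing accept = 3
Minimal DFA: 3 states


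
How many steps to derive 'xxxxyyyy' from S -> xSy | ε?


Derivation: S => xSy => xxSyy => xxxSyyy => xxxxSyyyy => xxxxyyyy
Steps: 5


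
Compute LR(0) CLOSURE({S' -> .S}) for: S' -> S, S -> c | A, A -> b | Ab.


Start: S' -> .S
For each item with dot before a nonterminal B, add B -> .γ for every B-production
Closure: [S' -> .S, S -> .c, S -> .A, A -> .b, A -> .Ab]


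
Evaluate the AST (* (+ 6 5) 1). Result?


Evaluate inner: (+ 6 5) = 11
Evaluate root: (* 11 1) = 11
Result: 11


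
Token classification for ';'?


Pattern: delimiter/punctuation
Type: PUNCTUATION


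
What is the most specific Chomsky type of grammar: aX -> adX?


LHS has context (more than one symbol) and |LHS| ≤ |RHS|
Classification: Type 1 (Context-Sensitive)


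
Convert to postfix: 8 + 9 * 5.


* has higher precedence, evaluate 9*5 first
Postfix: 8 9 5 * +


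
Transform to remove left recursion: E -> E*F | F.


Left-recursive alternatives: E*F; non-recursive: F
Introduce E': E -> FE', E' -> *FE' | ε


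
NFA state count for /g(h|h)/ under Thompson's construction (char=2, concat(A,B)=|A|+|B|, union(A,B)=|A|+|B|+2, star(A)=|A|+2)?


Syntax tree has 3 char leaf(s), 1 union(s), 0 star(s)
chars contribute 3×2 = 6; each union adds +2; each star adds +2
Total: 6 + 2 + 0 = 8 states


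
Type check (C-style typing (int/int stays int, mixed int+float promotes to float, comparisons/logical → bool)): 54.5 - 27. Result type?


Operand types: float - int
Rule: mixed int/float promotes to float; int/int stays int
Result type: float


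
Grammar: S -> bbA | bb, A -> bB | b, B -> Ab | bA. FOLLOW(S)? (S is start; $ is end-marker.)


$ ∈ FOLLOW(S). For each A -> αBβ: add FIRST(β)\{ε} to FOLLOW(B); if β nullable, add FOLLOW(A).
FOLLOW(S) = {$}


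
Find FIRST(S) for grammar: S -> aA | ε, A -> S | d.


Per alternative of S: FIRST(aA) = {a}; FIRST(ε) = {ε}
FIRST(S) = {a, ε}


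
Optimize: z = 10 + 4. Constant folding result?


10 + 4 = 14 at compile time
Optimized: z = 14


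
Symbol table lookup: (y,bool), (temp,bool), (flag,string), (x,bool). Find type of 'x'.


Lookup 'x' → type bool


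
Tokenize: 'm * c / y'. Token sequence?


Scan left to right, longest-match per lexeme
Tokens: ID(m), OP(*), ID(c), OP(/), ID(y)


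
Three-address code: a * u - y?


Break into single-operator statements:
t1 = a * u
t2 = t1 - y


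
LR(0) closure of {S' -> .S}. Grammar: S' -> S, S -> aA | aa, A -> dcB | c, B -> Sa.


Start: S' -> .S
For each item with dot before a nonterminal B, add B -> .γ for every B-production
Closure: [S' -> .S, S -> .aA, S -> .aa]


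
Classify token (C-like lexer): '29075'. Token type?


Pattern: digits only
Type: INTEGER_LITERAL


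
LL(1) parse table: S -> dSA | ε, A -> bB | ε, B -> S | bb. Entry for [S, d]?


For [S, d]: 'd' ∈ FIRST(dSA)
Entry: S -> dSA


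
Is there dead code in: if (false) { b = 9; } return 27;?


condition is constant false, so the whole block is unreachable
Dead: 'if (false) { b = 9; }'


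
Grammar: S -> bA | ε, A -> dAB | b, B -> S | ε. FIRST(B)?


Per alternative of B: FIRST(S) = {b, ε}; FIRST(ε) = {ε}
FIRST(B) = {b, ε}


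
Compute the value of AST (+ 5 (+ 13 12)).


Evaluate inner: (+ 13 12) = 25
Evaluate root: (+ 5 25) = 30
Result: 30


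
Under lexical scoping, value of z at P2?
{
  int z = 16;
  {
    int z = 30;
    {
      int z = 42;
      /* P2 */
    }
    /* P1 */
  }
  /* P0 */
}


z declared in the same block as P2
z = 42


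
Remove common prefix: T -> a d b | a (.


Common prefix: 'a'
Factored: T -> a T', T' -> d b | (


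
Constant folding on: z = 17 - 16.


17 - 16 = 1 at compile time
Optimized: z = 1


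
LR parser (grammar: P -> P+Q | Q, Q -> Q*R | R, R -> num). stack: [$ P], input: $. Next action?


start symbol P on stack, input exhausted
Action: accept


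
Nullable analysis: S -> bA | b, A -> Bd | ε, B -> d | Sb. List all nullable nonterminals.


A nonterminal is nullable iff some alternative derives ε (directly, or every symbol in it is nullable)
Nullable: {A}


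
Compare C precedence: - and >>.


'-' is additive (level 9); '>>' is shift (level 8)
Higher level binds tighter
'-' has higher precedence than '>>'


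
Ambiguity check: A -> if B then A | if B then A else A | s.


dangling else: 'if B then if B then s else s' parses two ways
Ambiguous


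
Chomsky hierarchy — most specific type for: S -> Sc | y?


Left-linear: every RHS is a terminal or one nonterminal followed by a terminal
Classification: Type 3 (Regular)


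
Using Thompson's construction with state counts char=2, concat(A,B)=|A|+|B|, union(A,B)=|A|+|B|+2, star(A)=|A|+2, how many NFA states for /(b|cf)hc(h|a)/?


Syntax tree has 7 char leaf(s), 2 union(s), 0 star(s)
chars contribute 7×2 = 14; each union adds +2; each star adds +2
Total: 14 + 4 + 0 = 18 states


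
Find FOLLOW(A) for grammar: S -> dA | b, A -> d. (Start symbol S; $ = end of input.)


$ ∈ FOLLOW(S). For each A -> αBβ: add FIRST(β)\{ε} to FOLLOW(B); if β nullable, add FOLLOW(A).
FOLLOW(A) = {$}


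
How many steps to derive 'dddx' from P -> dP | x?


Derivation: P => dP => ddP => dddP => dddx
Steps: 4


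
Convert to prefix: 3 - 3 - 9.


left-to-right (same/higher precedence on left): tree is (- (- 3 3) 9)
Prefix: - - 3 3 9


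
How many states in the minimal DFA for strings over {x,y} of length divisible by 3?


Track length mod 3: states 0..2, accept at 0
Minimal DFA: 3 states


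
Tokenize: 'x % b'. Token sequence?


Scan left to right, longest-match per lexeme
Tokens: ID(x), OP(%), ID(b)


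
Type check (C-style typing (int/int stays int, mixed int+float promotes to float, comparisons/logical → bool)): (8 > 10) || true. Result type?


Operand types: bool || bool
Rule: logical operators take bool operands and yield bool
Result type: bool


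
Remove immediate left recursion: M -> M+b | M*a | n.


Left-recursive alternatives: M+b, M*a; non-recursive: n
Introduce M': M -> nM', M' -> +bM' | *aM' | ε


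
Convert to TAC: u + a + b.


Break into single-operator statements:
t1 = u + a
t2 = t1 + b


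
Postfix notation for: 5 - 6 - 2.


Left to right (same or higher precedence on left)
Postfix: 5 6 - 2 -


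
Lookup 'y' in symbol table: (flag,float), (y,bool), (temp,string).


Lookup 'y' → type bool


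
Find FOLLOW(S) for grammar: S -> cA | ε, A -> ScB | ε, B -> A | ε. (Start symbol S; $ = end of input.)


$ ∈ FOLLOW(S). For each A -> αBβ: add FIRST(β)\{ε} to FOLLOW(B); if β nullable, add FOLLOW(A).
FOLLOW(S) = {$, c}


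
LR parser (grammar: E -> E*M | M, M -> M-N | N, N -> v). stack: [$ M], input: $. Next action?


lookahead ∉ {-} so M won't extend; reduce E -> M
Action: reduce (E -> M)


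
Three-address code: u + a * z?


Break into single-operator statements:
t1 = a * z
t2 = u + t1


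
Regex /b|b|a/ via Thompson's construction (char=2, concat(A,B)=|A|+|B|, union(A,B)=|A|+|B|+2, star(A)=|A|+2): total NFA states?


Syntax tree has 3 char leaf(s), 2 union(s), 0 star(s)
chars contribute 3×2 = 6; each union adds +2; each star adds +2
Total: 6 + 4 + 0 = 10 states


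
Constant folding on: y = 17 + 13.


17 + 13 = 30 at compile time
Optimized: y = 30


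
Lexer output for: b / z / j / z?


Scan left to right, longest-match per lexeme
Tokens: ID(b), OP(/), ID(z), OP(/), ID(j), OP(/), ID(z)


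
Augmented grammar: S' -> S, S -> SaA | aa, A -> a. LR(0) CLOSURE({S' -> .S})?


Start: S' -> .S
For each item with dot before a nonterminal B, add B -> .γ for every B-production
Closure: [S' -> .S, S -> .SaA, S -> .aa]


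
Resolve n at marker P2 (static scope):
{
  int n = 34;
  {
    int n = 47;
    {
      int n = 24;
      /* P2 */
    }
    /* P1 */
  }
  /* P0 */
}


n declared in the same block as P2
n = 24


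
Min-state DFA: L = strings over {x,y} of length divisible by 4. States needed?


Track length mod 4: states 0..3, accept at 0
Minimal DFA: 4 states


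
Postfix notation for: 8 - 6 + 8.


Left to right (same or higher precedence on left)
Postfix: 8 6 - 8 +


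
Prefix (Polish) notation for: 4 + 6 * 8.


'*' binds tighter: tree is (+ 4 (* 6 8))
Prefix: + 4 * 6 8


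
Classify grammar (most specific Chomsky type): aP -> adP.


LHS has context (more than one symbol) and |LHS| ≤ |RHS|
Classification: Type 1 (Context-Sensitive)


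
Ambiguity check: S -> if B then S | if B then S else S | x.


dangling else: 'if B then if B then x else x' parses two ways
Ambiguous


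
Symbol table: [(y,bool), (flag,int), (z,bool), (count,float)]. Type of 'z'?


Lookup 'z' → type bool


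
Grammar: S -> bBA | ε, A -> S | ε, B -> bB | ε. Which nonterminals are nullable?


A nonterminal is nullable iff some alternative derives ε (directly, or every symbol in it is nullable)
Nullable: {A, B, S}


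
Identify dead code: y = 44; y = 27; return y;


first assignment to y is overwritten before any read
Dead: 'y = 44'


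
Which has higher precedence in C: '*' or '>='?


'*' is multiplicative (level 10); '>=' is relational (level 7)
Higher level binds tighter
'*' has higher precedence than '>='


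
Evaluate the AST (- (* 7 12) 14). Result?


Evaluate inner: (* 7 12) = 84
Evaluate root: (- 84 14) = 70
Result: 70


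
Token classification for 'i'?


Pattern: letter/underscore followed by alphanumerics, not a keyword
Type: IDENTIFIER


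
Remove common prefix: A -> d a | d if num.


Common prefix: 'd'
Factored: A -> d A', A' -> a | if num


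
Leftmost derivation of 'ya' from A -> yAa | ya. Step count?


Derivation: A => ya
Steps: 1


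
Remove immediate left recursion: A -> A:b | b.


Left-recursive alternatives: A:b; non-recursive: b
Introduce A': A -> bA', A' -> :bA' | ε


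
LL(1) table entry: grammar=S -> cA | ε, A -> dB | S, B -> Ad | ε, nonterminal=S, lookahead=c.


For [S, c]: 'c' ∈ FIRST(cA)
Entry: S -> cA


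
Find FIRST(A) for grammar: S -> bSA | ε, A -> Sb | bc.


Per alternative of A: FIRST(Sb) = {b}; FIRST(bc) = {b}
FIRST(A) = {b}


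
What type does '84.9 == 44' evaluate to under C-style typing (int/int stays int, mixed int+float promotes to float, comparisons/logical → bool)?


Operand types: float == int
Rule: comparison yields bool
Result type: bool


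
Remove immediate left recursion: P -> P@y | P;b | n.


Left-recursive alternatives: P@y, P;b; non-recursive: n
Introduce P': P -> nP', P' -> @yP' | ;bP' | ε


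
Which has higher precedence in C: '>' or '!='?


'>' is relational (level 7); '!=' is equality (level 6)
Higher level binds tighter
'>' has higher precedence than '!='


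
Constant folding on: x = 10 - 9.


10 - 9 = 1 at compile time
Optimized: x = 1


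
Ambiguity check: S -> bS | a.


right-linear, alternatives start with distinct terminals 'b' vs 'a': unique leftmost derivation
Unambiguous


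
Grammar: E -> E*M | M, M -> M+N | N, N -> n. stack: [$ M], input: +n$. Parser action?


shift '+' to continue M -> M+N
Action: shift


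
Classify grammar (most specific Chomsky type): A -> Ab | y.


Left-linear: every RHS is a terminal or one nonterminal followed by a terminal
Classification: Type 3 (Regular)


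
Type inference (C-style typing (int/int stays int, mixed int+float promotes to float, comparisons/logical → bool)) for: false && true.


Operand types: bool && bool
Rule: logical operators take bool operands and yield bool
Result type: bool


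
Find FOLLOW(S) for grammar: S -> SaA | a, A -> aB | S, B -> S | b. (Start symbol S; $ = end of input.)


$ ∈ FOLLOW(S). For each A -> αBβ: add FIRST(β)\{ε} to FOLLOW(B); if β nullable, add FOLLOW(A).
FOLLOW(S) = {$, a}


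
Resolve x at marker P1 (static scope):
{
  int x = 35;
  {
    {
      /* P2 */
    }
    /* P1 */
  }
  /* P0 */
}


P1's block does not declare x; resolves to the enclosing declaration at depth 0
x = 35


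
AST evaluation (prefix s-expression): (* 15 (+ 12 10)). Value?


Evaluate inner: (+ 12 10) = 22
Evaluate root: (* 15 22) = 330
Result: 330


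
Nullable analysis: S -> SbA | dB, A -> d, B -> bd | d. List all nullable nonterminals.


A nonterminal is nullable iff some alternative derives ε (directly, or every symbol in it is nullable)
Nullable: {}


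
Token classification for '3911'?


Pattern: digits only
Type: INTEGER_LITERAL


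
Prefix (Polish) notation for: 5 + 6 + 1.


left-to-right (same/higher precedence on left): tree is (+ (+ 5 6) 1)
Prefix: + + 5 6 1


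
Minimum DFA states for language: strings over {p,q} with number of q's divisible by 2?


Track (count of q) mod 2: states 0..1, accept at 0
Minimal DFA: 2 states


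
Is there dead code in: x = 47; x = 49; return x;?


first assignment to x is overwritten before any read
Dead: 'x = 47'


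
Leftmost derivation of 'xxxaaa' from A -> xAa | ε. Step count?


Derivation: A => xAa => xxAaa => xxxAaaa => xxxaaa
Steps: 4


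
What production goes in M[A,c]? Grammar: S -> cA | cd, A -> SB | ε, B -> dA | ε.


For [A, c]: 'c' ∈ FIRST(SB)
Entry: A -> SB


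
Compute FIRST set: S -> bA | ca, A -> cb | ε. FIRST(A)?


Per alternative of A: FIRST(cb) = {c}; FIRST(ε) = {ε}
FIRST(A) = {c, ε}


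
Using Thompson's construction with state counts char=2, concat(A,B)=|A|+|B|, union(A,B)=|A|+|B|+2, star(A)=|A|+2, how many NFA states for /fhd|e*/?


Syntax tree has 4 char leaf(s), 1 union(s), 1 star(s)
chars contribute 4×2 = 8; each union adds +2; each star adds +2
Total: 8 + 2 + 2 = 12 states


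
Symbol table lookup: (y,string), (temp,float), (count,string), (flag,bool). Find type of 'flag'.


Lookup 'flag' → type bool


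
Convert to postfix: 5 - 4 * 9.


* has higher precedence, evaluate 4*9 first
Postfix: 5 4 9 * -


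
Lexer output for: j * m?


Scan left to right, longest-match per lexeme
Tokens: ID(j), OP(*), ID(m)


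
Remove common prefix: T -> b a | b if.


Common prefix: 'b'
Factored: T -> b T', T' -> a | if


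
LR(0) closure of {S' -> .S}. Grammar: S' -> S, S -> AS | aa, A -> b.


Start: S' -> .S
For each item with dot before a nonterminal B, add B -> .γ for every B-production
Closure: [S' -> .S, S -> .AS, S -> .aa, A -> .b]


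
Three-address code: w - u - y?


Break into single-operator statements:
t1 = w - u
t2 = t1 - y


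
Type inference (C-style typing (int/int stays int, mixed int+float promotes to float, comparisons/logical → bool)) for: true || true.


Operand types: bool || bool
Rule: logical operators take bool operands and yield bool
Result type: bool


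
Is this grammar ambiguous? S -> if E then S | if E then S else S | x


dangling else: 'if E then if E then x else x' parses two ways
Ambiguous


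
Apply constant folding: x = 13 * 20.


13 * 20 = 260 at compile time
Optimized: x = 260


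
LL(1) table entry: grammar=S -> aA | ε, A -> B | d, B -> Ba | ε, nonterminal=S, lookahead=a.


For [S, a]: 'a' ∈ FIRST(aA)
Entry: S -> aA


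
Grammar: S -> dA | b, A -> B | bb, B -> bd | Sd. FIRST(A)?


Per alternative of A: FIRST(B) = {b, d}; FIRST(bb) = {b}
FIRST(A) = {b, d}


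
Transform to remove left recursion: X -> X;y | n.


Left-recursive alternatives: X;y; non-recursive: n
Introduce X': X -> nX', X' -> ;yX' | ε


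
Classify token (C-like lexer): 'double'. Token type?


Pattern: reserved word
Type: KEYWORD


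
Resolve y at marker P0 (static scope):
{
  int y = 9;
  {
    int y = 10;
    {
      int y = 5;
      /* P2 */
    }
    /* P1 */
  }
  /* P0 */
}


y declared in the same block as P0
y = 9


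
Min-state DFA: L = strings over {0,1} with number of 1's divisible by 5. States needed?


Track (count of 1) mod 5: states 0..4, accept at 0
Minimal DFA: 5 states


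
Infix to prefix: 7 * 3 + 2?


left-to-right (same/higher precedence on left): tree is (+ (* 7 3) 2)
Prefix: + * 7 3 2


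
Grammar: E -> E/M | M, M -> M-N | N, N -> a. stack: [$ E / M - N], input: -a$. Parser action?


handle 'M-N' on top
Action: reduce (M -> M-N)


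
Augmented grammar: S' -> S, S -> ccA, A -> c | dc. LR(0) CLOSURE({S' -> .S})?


Start: S' -> .S
For each item with dot before a nonterminal B, add B -> .γ for every B-production
Closure: [S' -> .S, S -> .ccA]


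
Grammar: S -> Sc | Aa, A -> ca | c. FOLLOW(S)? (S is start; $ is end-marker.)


$ ∈ FOLLOW(S). For each A -> αBβ: add FIRST(β)\{ε} to FOLLOW(B); if β nullable, add FOLLOW(A).
FOLLOW(S) = {$, c}


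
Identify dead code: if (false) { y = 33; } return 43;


condition is constant false, so the whole block is unreachable
Dead: 'if (false) { y = 33; }'


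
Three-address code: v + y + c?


Break into single-operator statements:
t1 = v + y
t2 = t1 + c


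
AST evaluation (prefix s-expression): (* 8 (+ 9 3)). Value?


Evaluate inner: (+ 9 3) = 12
Evaluate root: (* 8 12) = 96
Result: 96


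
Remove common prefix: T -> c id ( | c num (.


Common prefix: 'c'
Factored: T -> c T', T' -> id ( | num (


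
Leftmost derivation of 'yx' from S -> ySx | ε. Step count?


Derivation: S => ySx => yx
Steps: 2


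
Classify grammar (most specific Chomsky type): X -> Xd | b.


Left-linear: every RHS is a terminal or one nonterminal followed by a terminal
Classification: Type 3 (Regular)


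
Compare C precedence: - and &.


'-' is additive (level 9); '&' is bitwise AND (level 5)
Higher level binds tighter
'-' has higher precedence than '&'


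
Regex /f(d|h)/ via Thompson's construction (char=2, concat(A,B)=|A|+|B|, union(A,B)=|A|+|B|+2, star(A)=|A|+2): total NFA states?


Syntax tree has 3 char leaf(s), 1 union(s), 0 star(s)
chars contribute 3×2 = 6; each union adds +2; each star adds +2
Total: 6 + 2 + 0 = 8 states


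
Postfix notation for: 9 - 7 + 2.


Left to right (same or higher precedence on left)
Postfix: 9 7 - 2 +


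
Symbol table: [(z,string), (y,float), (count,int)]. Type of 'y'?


Lookup 'y' → type float


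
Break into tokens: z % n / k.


Scan left to right, longest-match per lexeme
Tokens: ID(z), OP(%), ID(n), OP(/), ID(k)


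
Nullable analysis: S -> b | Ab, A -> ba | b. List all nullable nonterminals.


A nonterminal is nullable iff some alternative derives ε (directly, or every symbol in it is nullable)
Nullable: {}


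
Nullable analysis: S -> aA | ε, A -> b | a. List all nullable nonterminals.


A nonterminal is nullable iff some alternative derives ε (directly, or every symbol in it is nullable)
Nullable: {S}


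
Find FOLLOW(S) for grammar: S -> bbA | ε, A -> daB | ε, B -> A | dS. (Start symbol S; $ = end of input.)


$ ∈ FOLLOW(S). For each A -> αBβ: add FIRST(β)\{ε} to FOLLOW(B); if β nullable, add FOLLOW(A).
FOLLOW(S) = {$}


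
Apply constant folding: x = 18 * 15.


18 * 15 = 270 at compile time
Optimized: x = 270


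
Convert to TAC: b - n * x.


Break into single-operator statements:
t1 = n * x
t2 = b - t1


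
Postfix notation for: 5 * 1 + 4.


Left to right (same or higher precedence on left)
Postfix: 5 1 * 4 +


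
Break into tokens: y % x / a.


Scan left to right, longest-match per lexeme
Tokens: ID(y), OP(%), ID(x), OP(/), ID(a)


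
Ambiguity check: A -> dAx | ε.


balanced d^n…x^n: each string has a unique parse
Unambiguous


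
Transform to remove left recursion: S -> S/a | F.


Left-recursive alternatives: S/a; non-recursive: F
Introduce S': S -> FS', S' -> /aS' | ε


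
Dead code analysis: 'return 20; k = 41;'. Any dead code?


statement follows a return and is unreachable
Dead: 'k = 41'


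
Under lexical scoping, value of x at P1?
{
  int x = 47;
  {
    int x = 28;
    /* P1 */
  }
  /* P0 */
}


x declared in the same block as P1
x = 28


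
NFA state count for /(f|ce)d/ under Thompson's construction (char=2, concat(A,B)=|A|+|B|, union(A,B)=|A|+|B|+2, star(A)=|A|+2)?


Syntax tree has 4 char leaf(s), 1 union(s), 0 star(s)
chars contribute 4×2 = 8; each union adds +2; each star adds +2
Total: 8 + 2 + 0 = 10 states


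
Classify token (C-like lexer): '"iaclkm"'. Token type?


Pattern: double-quoted sequence
Type: STRING_LITERAL


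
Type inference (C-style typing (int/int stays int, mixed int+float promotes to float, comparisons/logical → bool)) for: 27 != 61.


Operand types: int != int
Rule: comparison yields bool
Result type: bool


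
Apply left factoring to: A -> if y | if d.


Common prefix: 'if'
Factored: A -> if A', A' -> y | d


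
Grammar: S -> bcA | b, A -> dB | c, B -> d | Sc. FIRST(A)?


Per alternative of A: FIRST(dB) = {d}; FIRST(c) = {c}
FIRST(A) = {c, d}


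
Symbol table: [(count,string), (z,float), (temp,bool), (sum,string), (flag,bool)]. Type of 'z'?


Lookup 'z' → type float


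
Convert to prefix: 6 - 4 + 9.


left-to-right (same/higher precedence on left): tree is (+ (- 6 4) 9)
Prefix: + - 6 4 9


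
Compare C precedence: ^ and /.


'/' is multiplicative (level 10); '^' is bitwise XOR (level 4)
Higher level binds tighter
'/' has higher precedence than '^'


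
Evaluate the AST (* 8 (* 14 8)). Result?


Evaluate inner: (* 14 8) = 112
Evaluate root: (* 8 112) = 896
Result: 896


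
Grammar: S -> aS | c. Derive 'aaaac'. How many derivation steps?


Derivation: S => aS => aaS => aaaS => aaaaS => aaaac
Steps: 5


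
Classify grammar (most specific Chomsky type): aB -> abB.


LHS has context (more than one symbol) and |LHS| ≤ |RHS|
Classification: Type 1 (Context-Sensitive)


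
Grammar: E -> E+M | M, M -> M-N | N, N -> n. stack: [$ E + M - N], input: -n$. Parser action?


handle 'M-N' on top
Action: reduce (M -> M-N)


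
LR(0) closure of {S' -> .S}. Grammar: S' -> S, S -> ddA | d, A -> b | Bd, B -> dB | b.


Start: S' -> .S
For each item with dot before a nonterminal B, add B -> .γ for every B-production
Closure: [S' -> .S, S -> .ddA, S -> .d]


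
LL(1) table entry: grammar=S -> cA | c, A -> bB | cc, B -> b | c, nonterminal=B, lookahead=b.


For [B, b]: 'b' ∈ FIRST(b)
Entry: B -> b


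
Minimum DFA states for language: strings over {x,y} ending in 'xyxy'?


Track the longest suffix of input matching a prefix of 'xyxy': 5 classes (prefixes of length 0..4)
Minimal DFA: 5 states


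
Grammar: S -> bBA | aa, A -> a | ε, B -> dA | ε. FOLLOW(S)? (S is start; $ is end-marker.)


$ ∈ FOLLOW(S). For each A -> αBβ: add FIRST(β)\{ε} to FOLLOW(B); if β nullable, add FOLLOW(A).
FOLLOW(S) = {$}


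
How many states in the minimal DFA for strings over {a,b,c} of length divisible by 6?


Track length mod 6: states 0..5, accept at 0
Minimal DFA: 6 states


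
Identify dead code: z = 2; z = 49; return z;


first assignment to z is overwritten before any read
Dead: 'z = 2'


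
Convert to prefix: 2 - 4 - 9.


left-to-right (same/higher precedence on left): tree is (- (- 2 4) 9)
Prefix: - - 2 4 9


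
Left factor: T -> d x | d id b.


Common prefix: 'd'
Factored: T -> d T', T' -> x | id b


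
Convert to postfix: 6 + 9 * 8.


* has higher precedence, evaluate 9*8 first
Postfix: 6 9 8 * +


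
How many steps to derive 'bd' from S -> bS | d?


Derivation: S => bS => bd
Steps: 2


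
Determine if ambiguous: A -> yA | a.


right-linear, alternatives start with distinct terminals 'y' vs 'a': unique leftmost derivation
Unambiguous


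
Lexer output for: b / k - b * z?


Scan left to right, longest-match per lexeme
Tokens: ID(b), OP(/), ID(k), OP(-), ID(b), OP(*), ID(z)


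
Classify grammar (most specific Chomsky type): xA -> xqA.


LHS has context (more than one symbol) and |LHS| ≤ |RHS|
Classification: Type 1 (Context-Sensitive)


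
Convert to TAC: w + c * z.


Break into single-operator statements:
t1 = c * z
t2 = w + t1


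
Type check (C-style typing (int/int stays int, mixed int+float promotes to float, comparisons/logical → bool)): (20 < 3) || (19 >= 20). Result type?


Operand types: bool || bool
Rule: logical operators take bool operands and yield bool
Result type: bool


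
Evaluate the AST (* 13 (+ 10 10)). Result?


Evaluate inner: (+ 10 10) = 20
Evaluate root: (* 13 20) = 260
Result: 260


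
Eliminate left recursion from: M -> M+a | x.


Left-recursive alternatives: M+a; non-recursive: x
Introduce M': M -> xM', M' -> +aM' | ε


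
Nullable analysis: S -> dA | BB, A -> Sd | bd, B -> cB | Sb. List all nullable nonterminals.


A nonterminal is nullable iff some alternative derives ε (directly, or every symbol in it is nullable)
Nullable: {}


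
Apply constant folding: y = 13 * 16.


13 * 16 = 208 at compile time
Optimized: y = 208


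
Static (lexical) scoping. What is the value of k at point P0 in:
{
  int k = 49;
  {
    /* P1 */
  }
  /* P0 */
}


k declared in the same block as P0
k = 49


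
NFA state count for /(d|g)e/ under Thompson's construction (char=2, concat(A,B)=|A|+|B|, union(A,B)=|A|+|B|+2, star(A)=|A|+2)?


Syntax tree has 3 char leaf(s), 1 union(s), 0 star(s)
chars contribute 3×2 = 6; each union adds +2; each star adds +2
Total: 6 + 2 + 0 = 8 states


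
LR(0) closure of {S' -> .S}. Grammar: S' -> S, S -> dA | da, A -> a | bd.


Start: S' -> .S
For each item with dot before a nonterminal B, add B -> .γ for every B-production
Closure: [S' -> .S, S -> .dA, S -> .da]


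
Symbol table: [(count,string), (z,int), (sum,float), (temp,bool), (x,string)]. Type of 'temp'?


Lookup 'temp' → type bool


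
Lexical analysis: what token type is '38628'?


Pattern: digits only
Type: INTEGER_LITERAL


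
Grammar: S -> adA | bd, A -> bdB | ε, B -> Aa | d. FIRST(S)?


Per alternative of S: FIRST(adA) = {a}; FIRST(bd) = {b}
FIRST(S) = {a, b}


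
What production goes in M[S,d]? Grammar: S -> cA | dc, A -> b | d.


For [S, d]: 'd' ∈ FIRST(dc)
Entry: S -> dc


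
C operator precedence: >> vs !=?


'>>' is shift (level 8); '!=' is equality (level 6)
Higher level binds tighter
'>>' has higher precedence than '!='


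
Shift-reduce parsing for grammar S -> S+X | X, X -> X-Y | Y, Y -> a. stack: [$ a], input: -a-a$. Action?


'a' on top is the handle for Y -> a
Action: reduce (Y -> a)


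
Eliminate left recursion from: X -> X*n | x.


Left-recursive alternatives: X*n; non-recursive: x
Introduce X': X -> xX', X' -> *nX' | ε


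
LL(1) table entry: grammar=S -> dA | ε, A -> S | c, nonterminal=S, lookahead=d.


For [S, d]: 'd' ∈ FIRST(dA)
Entry: S -> dA


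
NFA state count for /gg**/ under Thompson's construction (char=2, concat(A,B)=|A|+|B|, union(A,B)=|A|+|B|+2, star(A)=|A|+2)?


Syntax tree has 2 char leaf(s), 0 union(s), 2 star(s)
chars contribute 2×2 = 4; each union adds +2; each star adds +2
Total: 4 + 0 + 4 = 8 states


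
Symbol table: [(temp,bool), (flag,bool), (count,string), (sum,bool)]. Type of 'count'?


Lookup 'count' → type string


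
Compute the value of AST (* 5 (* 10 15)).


Evaluate inner: (* 10 15) = 150
Evaluate root: (* 5 150) = 750
Result: 750


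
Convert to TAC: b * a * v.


Break into single-operator statements:
t1 = b * a
t2 = t1 * v


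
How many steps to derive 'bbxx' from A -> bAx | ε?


Derivation: A => bAx => bbAxx => bbxx
Steps: 3


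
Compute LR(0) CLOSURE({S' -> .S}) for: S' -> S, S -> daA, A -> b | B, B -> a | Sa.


Start: S' -> .S
For each item with dot before a nonterminal B, add B -> .γ for every B-production
Closure: [S' -> .S, S -> .daA]


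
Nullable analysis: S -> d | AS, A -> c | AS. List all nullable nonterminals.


A nonterminal is nullable iff some alternative derives ε (directly, or every symbol in it is nullable)
Nullable: {}


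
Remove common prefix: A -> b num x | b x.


Common prefix: 'b'
Factored: A -> b A', A' -> num x | x


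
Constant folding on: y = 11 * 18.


11 * 18 = 198 at compile time
Optimized: y = 198


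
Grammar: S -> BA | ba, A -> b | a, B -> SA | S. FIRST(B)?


Per alternative of B: FIRST(SA) = {b}; FIRST(S) = {b}
FIRST(B) = {b}


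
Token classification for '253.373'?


Pattern: digits with a decimal point
Type: FLOAT_LITERAL


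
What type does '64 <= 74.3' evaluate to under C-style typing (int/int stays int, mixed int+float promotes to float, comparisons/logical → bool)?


Operand types: int <= float
Rule: comparison yields bool
Result type: bool


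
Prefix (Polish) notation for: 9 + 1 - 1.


left-to-right (same/higher precedence on left): tree is (- (+ 9 1) 1)
Prefix: - + 9 1 1


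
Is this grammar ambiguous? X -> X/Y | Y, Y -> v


precedence layered via separate nonterminal Y: deterministic
Unambiguous


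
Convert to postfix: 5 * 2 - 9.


Left to right (same or higher precedence on left)
Postfix: 5 2 * 9 -


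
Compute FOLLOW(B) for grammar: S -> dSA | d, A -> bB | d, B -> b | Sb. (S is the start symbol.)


$ ∈ FOLLOW(S). For each A -> αBβ: add FIRST(β)\{ε} to FOLLOW(B); if β nullable, add FOLLOW(A).
FOLLOW(B) = {$, b, d}


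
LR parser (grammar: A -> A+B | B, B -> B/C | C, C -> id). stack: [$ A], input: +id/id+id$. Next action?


shift '+' to continue A -> A+B
Action: shift


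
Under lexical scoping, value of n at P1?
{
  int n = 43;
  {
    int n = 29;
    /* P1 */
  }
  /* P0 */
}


n declared in the same block as P1
n = 29


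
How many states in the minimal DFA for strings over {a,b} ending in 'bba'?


Track the longest suffix of input matching a prefix of 'bba': 4 classes (prefixes of length 0..3)
Minimal DFA: 4 states


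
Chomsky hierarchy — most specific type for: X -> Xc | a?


Left-linear: every RHS is a terminal or one nonterminal followed by a terminal
Classification: Type 3 (Regular)


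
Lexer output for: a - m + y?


Scan left to right, longest-match per lexeme
Tokens: ID(a), OP(-), ID(m), OP(+), ID(y)


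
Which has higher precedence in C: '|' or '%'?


'%' is multiplicative (level 10); '|' is bitwise OR (level 3)
Higher level binds tighter
'%' has higher precedence than '|'


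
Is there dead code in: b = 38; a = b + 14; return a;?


b is read by a's definition; a is returned
No dead code


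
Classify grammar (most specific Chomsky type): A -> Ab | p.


Left-linear: every RHS is a terminal or one nonterminal followed by a terminal
Classification: Type 3 (Regular)


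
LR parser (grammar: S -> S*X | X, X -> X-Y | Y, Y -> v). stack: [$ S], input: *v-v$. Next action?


shift '*' to continue S -> S*X
Action: shift


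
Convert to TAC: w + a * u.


Break into single-operator statements:
t1 = a * u
t2 = w + t1


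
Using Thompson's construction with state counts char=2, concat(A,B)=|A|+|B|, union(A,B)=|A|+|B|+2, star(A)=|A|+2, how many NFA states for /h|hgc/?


Syntax tree has 4 char leaf(s), 1 union(s), 0 star(s)
chars contribute 4×2 = 8; each union adds +2; each star adds +2
Total: 8 + 2 + 0 = 10 states


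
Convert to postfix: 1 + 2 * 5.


* has higher precedence, evaluate 2*5 first
Postfix: 1 2 5 * +


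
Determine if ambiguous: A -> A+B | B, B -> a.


precedence layered via separate nonterminal B: deterministic
Unambiguous


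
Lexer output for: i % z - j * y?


Scan left to right, longest-match per lexeme
Tokens: ID(i), OP(%), ID(z), OP(-), ID(j), OP(*), ID(y)


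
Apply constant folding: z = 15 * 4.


15 * 4 = 60 at compile time
Optimized: z = 60


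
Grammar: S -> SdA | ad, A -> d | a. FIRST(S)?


Per alternative of S: FIRST(SdA) = {a}; FIRST(ad) = {a}
FIRST(S) = {a}


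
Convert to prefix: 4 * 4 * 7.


left-to-right (same/higher precedence on left): tree is (* (* 4 4) 7)
Prefix: * * 4 4 7


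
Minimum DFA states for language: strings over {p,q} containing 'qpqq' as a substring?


KMP-style automaton: 4 progress states + 1 absorbing accept = 5
Minimal DFA: 5 states


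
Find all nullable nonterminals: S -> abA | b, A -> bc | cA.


A nonterminal is nullable iff some alternative derives ε (directly, or every symbol in it is nullable)
Nullable: {}


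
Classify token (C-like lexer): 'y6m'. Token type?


Pattern: letter/underscore followed by alphanumerics, not a keyword
Type: IDENTIFIER


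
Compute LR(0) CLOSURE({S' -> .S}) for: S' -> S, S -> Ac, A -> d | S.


Start: S' -> .S
For each item with dot before a nonterminal B, add B -> .γ for every B-production
Closure: [S' -> .S, S -> .Ac, A -> .d, A -> .S]


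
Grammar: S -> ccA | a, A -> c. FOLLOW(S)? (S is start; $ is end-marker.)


$ ∈ FOLLOW(S). For each A -> αBβ: add FIRST(β)\{ε} to FOLLOW(B); if β nullable, add FOLLOW(A).
FOLLOW(S) = {$}


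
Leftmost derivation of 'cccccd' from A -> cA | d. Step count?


Derivation: A => cA => ccA => cccA => ccccA => cccccA => cccccd
Steps: 6


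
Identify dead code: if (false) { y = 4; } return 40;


condition is constant false, so the whole block is unreachable
Dead: 'if (false) { y = 4; }'


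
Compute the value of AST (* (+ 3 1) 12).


Evaluate inner: (+ 3 1) = 4
Evaluate root: (* 4 12) = 48
Result: 48


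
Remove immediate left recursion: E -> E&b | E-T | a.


Left-recursive alternatives: E&b, E-T; non-recursive: a
Introduce E': E -> aE', E' -> &bE' | -TE' | ε


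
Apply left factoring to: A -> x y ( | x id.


Common prefix: 'x'
Factored: A -> x A', A' -> y ( | id


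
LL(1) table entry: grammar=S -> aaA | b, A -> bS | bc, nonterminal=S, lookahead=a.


For [S, a]: 'a' ∈ FIRST(aaA)
Entry: S -> aaA
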